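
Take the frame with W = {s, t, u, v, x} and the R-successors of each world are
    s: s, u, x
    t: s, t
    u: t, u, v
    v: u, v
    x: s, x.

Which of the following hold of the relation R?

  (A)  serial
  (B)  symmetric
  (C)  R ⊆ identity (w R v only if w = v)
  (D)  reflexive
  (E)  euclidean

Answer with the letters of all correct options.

(A) serial: every world has an R-successor.
(B) not symmetric: s R u but not u R s.
(C) not ⊆ identity: s R u with s ≠ u.
(D) reflexive: each world relates to itself.
(E) not euclidean: s R u and s R s but not u R s.

A, D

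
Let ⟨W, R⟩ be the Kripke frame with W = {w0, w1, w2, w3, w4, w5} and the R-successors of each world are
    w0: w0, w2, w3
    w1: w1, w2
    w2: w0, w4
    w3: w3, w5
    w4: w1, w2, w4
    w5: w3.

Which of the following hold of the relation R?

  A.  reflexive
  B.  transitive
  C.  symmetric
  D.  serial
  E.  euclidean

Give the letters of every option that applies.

D

(A) not reflexive: not w2 R w2.
(B) not transitive: w0 R w2 and w2 R w4 but not w0 R w4.
(C) not symmetric: w0 R w3 but not w3 R w0.
(D) serial: every world has an R-successor.
(E) not euclidean: w0 R w2 and w0 R w3 but not w2 R w3.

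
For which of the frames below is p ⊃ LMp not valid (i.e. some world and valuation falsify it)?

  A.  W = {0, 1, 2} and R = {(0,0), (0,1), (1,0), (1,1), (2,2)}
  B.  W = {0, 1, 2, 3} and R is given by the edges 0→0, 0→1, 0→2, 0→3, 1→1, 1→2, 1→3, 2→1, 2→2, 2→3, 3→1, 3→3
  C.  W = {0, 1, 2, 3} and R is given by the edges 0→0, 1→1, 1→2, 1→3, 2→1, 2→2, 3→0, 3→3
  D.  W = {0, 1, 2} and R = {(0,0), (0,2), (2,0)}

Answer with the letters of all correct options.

The schema p ⊃ LMp is axiom B; it is valid on a frame iff R is symmetric.
(A) R is symmetric (every R-edge is matched by its reverse), so the schema is valid here.
(B) R is not symmetric (0 R 1 but not 1 R 0), so the schema fails here.
(C) R is not symmetric (1 R 3 but not 3 R 1), so the schema fails here.
(D) R is symmetric (every R-edge is matched by its reverse), so the schema is valid here.

B, C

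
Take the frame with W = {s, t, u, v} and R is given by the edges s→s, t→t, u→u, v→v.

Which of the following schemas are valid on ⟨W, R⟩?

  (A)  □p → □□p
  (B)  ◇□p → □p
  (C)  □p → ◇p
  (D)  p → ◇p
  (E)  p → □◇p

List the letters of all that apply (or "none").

R is reflexive: each world relates to itself.
R is symmetric: every R-edge is matched by its reverse.
R is transitive: R is closed under composition.
R is euclidean: any two R-successors of the same world are R-related.
R is serial: every world has an R-successor.
(A) □p → □□p is axiom 4; it is valid on a frame exactly when R is transitive. R is transitive, so valid.
(B) the dual of axiom 5: valid iff R is euclidean. R is euclidean — valid.
(C) axiom D: valid iff R is serial. R is serial — valid.
(D) p → ◇p (the dual of axiom T) characterises the reflexive frames. R is reflexive — valid.
(E) axiom B: valid iff R is symmetric. R is symmetric — valid.

A, B, C, D, E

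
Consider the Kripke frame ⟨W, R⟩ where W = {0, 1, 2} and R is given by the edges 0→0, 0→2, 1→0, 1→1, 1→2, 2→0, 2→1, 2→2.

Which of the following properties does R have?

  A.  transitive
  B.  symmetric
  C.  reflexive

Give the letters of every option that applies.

C

(A) not transitive: 0 R 2 and 2 R 1 but not 0 R 1.
(B) not symmetric: 1 R 0 but not 0 R 1.
(C) reflexive: each world relates to itself.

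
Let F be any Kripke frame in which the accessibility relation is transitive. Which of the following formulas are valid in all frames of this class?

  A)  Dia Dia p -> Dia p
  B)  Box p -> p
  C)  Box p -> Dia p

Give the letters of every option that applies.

(A) the dual of axiom 4: valid iff R is transitive. Every such R is transitive — valid.
(B) Box p -> p is axiom T, which corresponds to reflexivity. Such an R need not be reflexive — not valid.
(C) Box p -> Dia p (axiom D) characterises the serial frames. Such an R need not be serial — not valid.

A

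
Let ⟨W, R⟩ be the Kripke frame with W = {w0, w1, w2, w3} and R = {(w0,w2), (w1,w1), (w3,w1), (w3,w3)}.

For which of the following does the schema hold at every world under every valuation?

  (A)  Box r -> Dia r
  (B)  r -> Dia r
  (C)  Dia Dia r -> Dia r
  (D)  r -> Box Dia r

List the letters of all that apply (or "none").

R is not reflexive: not w0 R w0.
R is not symmetric: w0 R w2 but not w2 R w0.
R is transitive: R is closed under composition.
R is not serial: w2 has no R-successor.
(A) Box r -> Dia r is axiom D; it is valid on a frame exactly when R is serial. R is not serial, so not valid.
(B) r -> Dia r is the dual of axiom T, which corresponds to reflexivity. R is not reflexive — not valid.
(C) Dia Dia r -> Dia r (the dual of axiom 4) characterises the transitive frames. R is transitive — valid.
(D) r -> Box Dia r is axiom B; it is valid on a frame exactly when R is symmetric. R is not symmetric, so not valid.

C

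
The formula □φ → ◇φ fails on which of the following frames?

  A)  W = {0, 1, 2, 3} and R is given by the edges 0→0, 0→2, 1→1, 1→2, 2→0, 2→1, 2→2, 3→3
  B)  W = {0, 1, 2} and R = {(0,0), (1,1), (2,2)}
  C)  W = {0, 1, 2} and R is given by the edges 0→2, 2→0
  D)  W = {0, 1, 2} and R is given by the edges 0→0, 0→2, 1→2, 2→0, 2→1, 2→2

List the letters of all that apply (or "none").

The schema □φ → ◇φ is axiom D; it is valid on a frame iff R is serial.
(A) R is serial (every world has an R-successor), so the schema is valid here.
(B) R is serial (every world has an R-successor), so the schema is valid here.
(C) R is not serial (1 has no R-successor), so the schema fails here.
(D) R is serial (every world has an R-successor), so the schema is valid here.

C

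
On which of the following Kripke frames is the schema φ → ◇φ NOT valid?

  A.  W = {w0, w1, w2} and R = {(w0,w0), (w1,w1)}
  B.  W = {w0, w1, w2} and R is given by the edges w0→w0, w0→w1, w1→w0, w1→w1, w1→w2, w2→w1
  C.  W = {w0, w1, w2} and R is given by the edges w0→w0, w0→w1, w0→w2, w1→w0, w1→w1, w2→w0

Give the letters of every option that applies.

A, B, C

The schema φ → ◇φ is the dual of axiom T; it is valid on a frame iff R is reflexive.
(A) R is not reflexive (not w2 R w2), so the schema fails here.
(B) R is not reflexive (not w2 R w2), so the schema fails here.
(C) R is not reflexive (not w2 R w2), so the schema fails here.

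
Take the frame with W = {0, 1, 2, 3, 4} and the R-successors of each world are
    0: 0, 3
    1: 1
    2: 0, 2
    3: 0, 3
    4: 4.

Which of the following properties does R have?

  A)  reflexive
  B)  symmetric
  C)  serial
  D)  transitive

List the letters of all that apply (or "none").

A, C

(A) reflexive: each world relates to itself.
(B) not symmetric: 2 R 0 but not 0 R 2.
(C) serial: every world has an R-successor.
(D) not transitive: 2 R 0 and 0 R 3 but not 2 R 3.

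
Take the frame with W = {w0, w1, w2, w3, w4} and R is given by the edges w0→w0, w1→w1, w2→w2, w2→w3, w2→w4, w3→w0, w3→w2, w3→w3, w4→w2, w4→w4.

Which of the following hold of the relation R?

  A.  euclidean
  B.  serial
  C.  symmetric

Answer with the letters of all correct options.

(A) not euclidean: w2 R w3 and w2 R w4 but not w3 R w4.
(B) serial: every world has an R-successor.
(C) not symmetric: w3 R w0 but not w0 R w3.

B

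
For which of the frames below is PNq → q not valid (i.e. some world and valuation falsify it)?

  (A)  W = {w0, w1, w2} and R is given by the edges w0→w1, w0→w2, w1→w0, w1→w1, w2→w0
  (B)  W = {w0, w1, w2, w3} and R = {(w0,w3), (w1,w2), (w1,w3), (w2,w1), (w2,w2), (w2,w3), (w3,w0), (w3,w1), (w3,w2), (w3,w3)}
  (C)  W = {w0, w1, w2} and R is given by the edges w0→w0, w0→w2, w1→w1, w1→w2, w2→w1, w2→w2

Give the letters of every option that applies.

C

The schema PNq → q is the dual of axiom B; it is valid on a frame iff R is symmetric.
(A) R is symmetric (every R-edge is matched by its reverse), so the schema is valid here.
(B) R is symmetric (every R-edge is matched by its reverse), so the schema is valid here.
(C) R is not symmetric (w0 R w2 but not w2 R w0), so the schema fails here.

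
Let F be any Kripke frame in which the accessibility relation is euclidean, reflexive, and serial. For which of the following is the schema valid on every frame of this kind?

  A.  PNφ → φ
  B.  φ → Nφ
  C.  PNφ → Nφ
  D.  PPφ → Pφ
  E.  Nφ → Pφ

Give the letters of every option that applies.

A, C, D, E

A relation that is euclidean, reflexive, and serial is also symmetric and transitive.
(A) the dual of axiom B: valid iff R is symmetric. Every such R is symmetric — valid.
(B) φ → Nφ (equivalent to ◇p→p) corresponds to R being a subset of the identity. Such an R need not be a subset of the identity, so not valid.
(C) the dual of axiom 5: valid iff R is euclidean. Every such R is euclidean — valid.
(D) PPφ → Pφ is the dual of axiom 4, which corresponds to transitivity. Every such R is transitive — valid.
(E) Nφ → Pφ (axiom D) characterises the serial frames. Every such R is serial — valid.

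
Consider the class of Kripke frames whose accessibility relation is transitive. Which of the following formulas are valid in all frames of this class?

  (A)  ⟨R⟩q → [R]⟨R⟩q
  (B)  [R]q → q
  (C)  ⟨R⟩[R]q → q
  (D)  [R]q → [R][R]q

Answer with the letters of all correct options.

(A) axiom 5: valid iff R is euclidean. Such an R need not be euclidean — not valid.
(B) [R]q → q is axiom T, which corresponds to reflexivity. Such an R need not be reflexive — not valid.
(C) ⟨R⟩[R]q → q is the dual of axiom B, which corresponds to symmetry. Such an R need not be symmetric — not valid.
(D) [R]q → [R][R]q is axiom 4, which corresponds to transitivity. Every such R is transitive — valid.

D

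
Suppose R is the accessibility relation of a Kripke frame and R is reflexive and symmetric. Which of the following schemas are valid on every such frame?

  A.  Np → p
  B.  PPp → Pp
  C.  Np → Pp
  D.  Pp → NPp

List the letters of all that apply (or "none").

Reflexive relations are serial.
(A) axiom T: valid iff R is reflexive. Every such R is reflexive — valid.
(B) PPp → Pp is the dual of axiom 4; it is valid on a frame exactly when R is transitive. Such an R need not be transitive, so not valid.
(C) Np → Pp is axiom D, which corresponds to seriality. Every such R is serial — valid.
(D) Pp → NPp is axiom 5; it is valid on a frame exactly when R is euclidean. Such an R need not be euclidean, so not valid.

A, C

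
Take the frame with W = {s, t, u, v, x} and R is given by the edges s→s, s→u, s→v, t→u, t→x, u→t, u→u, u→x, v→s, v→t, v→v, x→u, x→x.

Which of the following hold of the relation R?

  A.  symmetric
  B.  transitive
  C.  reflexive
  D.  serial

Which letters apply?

(A) not symmetric: s R u but not u R s.
(B) not transitive: s R u and u R t but not s R t.
(C) not reflexive: not t R t.
(D) serial: every world has an R-successor.

D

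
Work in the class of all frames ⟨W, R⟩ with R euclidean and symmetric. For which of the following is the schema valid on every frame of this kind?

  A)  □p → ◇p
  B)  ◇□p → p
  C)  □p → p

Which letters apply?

B

A symmetric euclidean relation is transitive (uRv and vRw give vRu by symmetry, then uRw by the euclidean condition, applied at v).
(A) □p → ◇p is axiom D; it is valid on a frame exactly when R is serial. Such an R need not be serial, so not valid.
(B) ◇□p → p is the dual of axiom B, which corresponds to symmetry. Every such R is symmetric — valid.
(C) □p → p is axiom T, which corresponds to reflexivity. Such an R need not be reflexive — not valid.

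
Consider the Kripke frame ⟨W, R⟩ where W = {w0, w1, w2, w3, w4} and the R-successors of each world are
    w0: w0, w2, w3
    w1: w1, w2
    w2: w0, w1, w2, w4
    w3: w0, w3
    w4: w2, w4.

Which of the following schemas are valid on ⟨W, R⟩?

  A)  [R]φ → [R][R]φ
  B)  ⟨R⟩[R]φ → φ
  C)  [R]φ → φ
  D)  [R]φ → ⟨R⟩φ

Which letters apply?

R is reflexive: each world relates to itself.
R is symmetric: every R-edge is matched by its reverse.
R is not transitive: w0 R w2 and w2 R w1 but not w0 R w1.
R is serial: every world has an R-successor.
(A) axiom 4: valid iff R is transitive. R is not transitive — not valid.
(B) ⟨R⟩[R]φ → φ is the dual of axiom B; it is valid on a frame exactly when R is symmetric. R is symmetric, so valid.
(C) [R]φ → φ is axiom T, which corresponds to reflexivity. R is reflexive — valid.
(D) [R]φ → ⟨R⟩φ is axiom D; it is valid on a frame exactly when R is serial. R is serial, so valid.

B, C, D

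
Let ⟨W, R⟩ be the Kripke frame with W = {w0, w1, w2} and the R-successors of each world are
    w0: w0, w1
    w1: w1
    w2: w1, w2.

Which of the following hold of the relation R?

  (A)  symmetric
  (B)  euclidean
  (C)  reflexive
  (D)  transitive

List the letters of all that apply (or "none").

(A) not symmetric: w0 R w1 but not w1 R w0.
(B) not euclidean: w0 R w1 and w0 R w0 but not w1 R w0.
(C) reflexive: each world relates to itself.
(D) transitive: R is closed under composition.

C, D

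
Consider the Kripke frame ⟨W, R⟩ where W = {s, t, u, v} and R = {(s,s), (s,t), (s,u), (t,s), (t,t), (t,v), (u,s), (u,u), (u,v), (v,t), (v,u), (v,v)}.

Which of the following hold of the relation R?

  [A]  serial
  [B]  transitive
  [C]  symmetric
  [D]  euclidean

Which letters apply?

A, C

(A) serial: every world has an R-successor.
(B) not transitive: s R t and t R v but not s R v.
(C) symmetric: every R-edge is matched by its reverse.
(D) not euclidean: s R t and s R u but not t R u.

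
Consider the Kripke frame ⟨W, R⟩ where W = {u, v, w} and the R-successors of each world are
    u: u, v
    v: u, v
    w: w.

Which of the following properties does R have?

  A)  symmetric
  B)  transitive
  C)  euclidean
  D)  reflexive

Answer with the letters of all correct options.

A, B, C, D

(A) symmetric: every R-edge is matched by its reverse.
(B) transitive: R is closed under composition.
(C) euclidean: any two R-successors of the same world are R-related.
(D) reflexive: each world relates to itself.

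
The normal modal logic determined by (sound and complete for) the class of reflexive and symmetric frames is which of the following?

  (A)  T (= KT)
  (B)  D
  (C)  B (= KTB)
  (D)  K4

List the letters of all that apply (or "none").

(A) T (= KT) is determined by the class of reflexive frames.
(B) D is determined by the class of serial frames.
(C) B (= KTB) is determined by exactly this class.
(D) K4 is determined by the class of transitive frames.

C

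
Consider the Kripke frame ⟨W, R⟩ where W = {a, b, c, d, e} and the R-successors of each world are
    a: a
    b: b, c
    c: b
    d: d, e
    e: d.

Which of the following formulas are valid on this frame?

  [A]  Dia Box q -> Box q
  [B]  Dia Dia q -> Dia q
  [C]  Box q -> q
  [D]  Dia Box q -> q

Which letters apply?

D

R is not reflexive: not c R c.
R is symmetric: every R-edge is matched by its reverse.
R is not transitive: c R b and b R c but not c R c.
R is not euclidean: b R c and b R c but not c R c.
(A) Dia Box q -> Box q (the dual of axiom 5) characterises the euclidean frames. R is not euclidean — not valid.
(B) Dia Dia q -> Dia q is the dual of axiom 4, which corresponds to transitivity. R is not transitive — not valid.
(C) axiom T: valid iff R is reflexive. R is not reflexive — not valid.
(D) Dia Box q -> q is the dual of axiom B; it is valid on a frame exactly when R is symmetric. R is symmetric, so valid.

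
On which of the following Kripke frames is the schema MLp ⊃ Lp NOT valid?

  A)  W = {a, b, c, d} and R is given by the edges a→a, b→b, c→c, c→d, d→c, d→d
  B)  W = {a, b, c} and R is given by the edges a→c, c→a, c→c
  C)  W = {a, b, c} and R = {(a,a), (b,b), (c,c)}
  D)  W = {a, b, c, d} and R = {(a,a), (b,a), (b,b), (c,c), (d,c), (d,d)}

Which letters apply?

B, D

The schema MLp ⊃ Lp is the dual of axiom 5; it is valid on a frame iff R is euclidean.
(A) R is euclidean (any two R-successors of the same world are R-related), so the schema is valid here.
(B) R is not euclidean (c R a and c R a but not a R a), so the schema fails here.
(C) R is euclidean (any two R-successors of the same world are R-related), so the schema is valid here.
(D) R is not euclidean (b R a and b R b but not a R b), so the schema fails here.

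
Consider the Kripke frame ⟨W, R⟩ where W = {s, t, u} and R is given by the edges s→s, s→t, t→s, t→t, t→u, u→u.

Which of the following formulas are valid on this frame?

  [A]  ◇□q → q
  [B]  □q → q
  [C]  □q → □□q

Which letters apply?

B

R is reflexive: each world relates to itself.
R is not symmetric: t R u but not u R t.
R is not transitive: s R t and t R u but not s R u.
(A) ◇□q → q is the dual of axiom B; it is valid on a frame exactly when R is symmetric. R is not symmetric, so not valid.
(B) □q → q (axiom T) characterises the reflexive frames. R is reflexive — valid.
(C) axiom 4: valid iff R is transitive. R is not transitive — not valid.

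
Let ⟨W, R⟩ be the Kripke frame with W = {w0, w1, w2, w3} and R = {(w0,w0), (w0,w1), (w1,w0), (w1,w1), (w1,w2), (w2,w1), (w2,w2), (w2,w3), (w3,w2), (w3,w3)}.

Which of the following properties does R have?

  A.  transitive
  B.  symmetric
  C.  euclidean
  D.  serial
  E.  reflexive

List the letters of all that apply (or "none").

(A) not transitive: w0 R w1 and w1 R w2 but not w0 R w2.
(B) symmetric: every R-edge is matched by its reverse.
(C) not euclidean: w1 R w0 and w1 R w2 but not w0 R w2.
(D) serial: every world has an R-successor.
(E) reflexive: each world relates to itself.

B, D, E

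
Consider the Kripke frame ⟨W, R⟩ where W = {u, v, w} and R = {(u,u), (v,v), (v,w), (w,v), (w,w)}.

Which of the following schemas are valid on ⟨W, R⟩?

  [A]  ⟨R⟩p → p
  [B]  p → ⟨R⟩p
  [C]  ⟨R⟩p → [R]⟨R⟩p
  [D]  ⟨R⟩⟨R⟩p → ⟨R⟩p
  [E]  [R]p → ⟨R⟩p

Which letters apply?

B, C, D, E

R is reflexive: each world relates to itself.
R is transitive: R is closed under composition.
R is euclidean: any two R-successors of the same world are R-related.
R is serial: every world has an R-successor.
R is not a subset of the identity: v R w with v ≠ w.
(A) ⟨R⟩p → p is valid only on frames where every R-edge is a self-loop. Here R ⊄ identity — not valid.
(B) p → ⟨R⟩p is the dual of axiom T; it is valid on a frame exactly when R is reflexive. R is reflexive, so valid.
(C) ⟨R⟩p → [R]⟨R⟩p is axiom 5, which corresponds to the euclidean property. R is euclidean — valid.
(D) the dual of axiom 4: valid iff R is transitive. R is transitive — valid.
(E) [R]p → ⟨R⟩p (axiom D) characterises the serial frames. R is serial — valid.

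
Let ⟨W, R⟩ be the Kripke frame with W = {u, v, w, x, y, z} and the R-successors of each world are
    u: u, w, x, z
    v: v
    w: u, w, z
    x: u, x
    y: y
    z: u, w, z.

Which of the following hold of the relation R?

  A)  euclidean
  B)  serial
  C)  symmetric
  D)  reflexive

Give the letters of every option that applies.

B, C, D

(A) not euclidean: u R w and u R x but not w R x.
(B) serial: every world has an R-successor.
(C) symmetric: every R-edge is matched by its reverse.
(D) reflexive: each world relates to itself.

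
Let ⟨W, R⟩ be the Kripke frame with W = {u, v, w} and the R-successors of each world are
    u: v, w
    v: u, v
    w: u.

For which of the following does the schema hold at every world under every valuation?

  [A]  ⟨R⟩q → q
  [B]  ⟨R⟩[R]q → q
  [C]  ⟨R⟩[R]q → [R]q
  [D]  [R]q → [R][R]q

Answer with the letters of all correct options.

B

R is symmetric: every R-edge is matched by its reverse.
R is not transitive: u R v and v R u but not u R u.
R is not euclidean: u R v and u R w but not v R w.
R is not a subset of the identity: u R v with u ≠ v.
(A) ⟨R⟩q → q is the converse of T; it holds exactly when R ⊆ identity. Here R ⊄ identity — not valid.
(B) ⟨R⟩[R]q → q is the dual of axiom B, which corresponds to symmetry. R is symmetric — valid.
(C) ⟨R⟩[R]q → [R]q is the dual of axiom 5, which corresponds to the euclidean property. R is not euclidean — not valid.
(D) axiom 4: valid iff R is transitive. R is not transitive — not valid.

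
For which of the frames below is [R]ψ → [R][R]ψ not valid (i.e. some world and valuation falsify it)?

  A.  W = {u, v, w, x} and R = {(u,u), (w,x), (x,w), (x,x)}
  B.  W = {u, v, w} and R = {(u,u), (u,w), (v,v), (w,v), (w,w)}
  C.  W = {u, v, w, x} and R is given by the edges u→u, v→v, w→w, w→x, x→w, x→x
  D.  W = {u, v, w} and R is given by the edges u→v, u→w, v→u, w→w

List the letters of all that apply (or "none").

The schema [R]ψ → [R][R]ψ is axiom 4; it is valid on a frame iff R is transitive.
(A) R is not transitive (w R x and x R w but not w R w), so the schema fails here.
(B) R is not transitive (u R w and w R v but not u R v), so the schema fails here.
(C) R is transitive (R is closed under composition), so the schema is valid here.
(D) R is not transitive (u R v and v R u but not u R u), so the schema fails here.

A, B, D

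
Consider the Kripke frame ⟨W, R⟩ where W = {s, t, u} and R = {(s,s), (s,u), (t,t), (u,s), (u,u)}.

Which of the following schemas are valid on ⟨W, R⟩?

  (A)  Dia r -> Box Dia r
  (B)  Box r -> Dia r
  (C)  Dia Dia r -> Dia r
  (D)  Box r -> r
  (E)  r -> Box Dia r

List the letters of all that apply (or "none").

R is reflexive: each world relates to itself.
R is symmetric: every R-edge is matched by its reverse.
R is transitive: R is closed under composition.
R is euclidean: any two R-successors of the same world are R-related.
R is serial: every world has an R-successor.
(A) Dia r -> Box Dia r is axiom 5, which corresponds to the euclidean property. R is euclidean — valid.
(B) Box r -> Dia r is axiom D, which corresponds to seriality. R is serial — valid.
(C) Dia Dia r -> Dia r is the dual of axiom 4; it is valid on a frame exactly when R is transitive. R is transitive, so valid.
(D) Box r -> r (axiom T) characterises the reflexive frames. R is reflexive — valid.
(E) axiom B: valid iff R is symmetric. R is symmetric — valid.

A, B, C, D, E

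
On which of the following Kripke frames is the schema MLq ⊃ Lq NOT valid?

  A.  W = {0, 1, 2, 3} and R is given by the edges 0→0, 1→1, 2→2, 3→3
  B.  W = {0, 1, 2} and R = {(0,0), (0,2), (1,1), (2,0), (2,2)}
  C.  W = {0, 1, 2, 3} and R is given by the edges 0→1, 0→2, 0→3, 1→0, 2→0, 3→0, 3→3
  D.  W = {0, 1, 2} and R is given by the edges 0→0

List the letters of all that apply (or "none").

C

The schema MLq ⊃ Lq is the dual of axiom 5; it is valid on a frame iff R is euclidean.
(A) R is euclidean (any two R-successors of the same world are R-related), so the schema is valid here.
(B) R is euclidean (any two R-successors of the same world are R-related), so the schema is valid here.
(C) R is not euclidean (0 R 1 and 0 R 2 but not 1 R 2), so the schema fails here.
(D) R is euclidean (any two R-successors of the same world are R-related), so the schema is valid here.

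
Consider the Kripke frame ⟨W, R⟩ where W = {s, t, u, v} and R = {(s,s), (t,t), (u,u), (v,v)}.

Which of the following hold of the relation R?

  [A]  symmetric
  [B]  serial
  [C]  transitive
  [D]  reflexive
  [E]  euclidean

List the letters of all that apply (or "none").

(A) symmetric: every R-edge is matched by its reverse.
(B) serial: every world has an R-successor.
(C) transitive: R is closed under composition.
(D) reflexive: each world relates to itself.
(E) euclidean: any two R-successors of the same world are R-related.

A, B, C, D, E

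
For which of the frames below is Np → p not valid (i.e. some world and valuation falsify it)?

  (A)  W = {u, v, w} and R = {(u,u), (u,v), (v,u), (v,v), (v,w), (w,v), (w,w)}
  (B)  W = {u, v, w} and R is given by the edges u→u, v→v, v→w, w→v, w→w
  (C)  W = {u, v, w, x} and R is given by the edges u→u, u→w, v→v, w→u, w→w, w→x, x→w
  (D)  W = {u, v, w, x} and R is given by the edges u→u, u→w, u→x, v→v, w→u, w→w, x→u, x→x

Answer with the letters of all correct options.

C

The schema Np → p is axiom T; it is valid on a frame iff R is reflexive.
(A) R is reflexive (each world relates to itself), so the schema is valid here.
(B) R is reflexive (each world relates to itself), so the schema is valid here.
(C) R is not reflexive (not x R x), so the schema fails here.
(D) R is reflexive (each world relates to itself), so the schema is valid here.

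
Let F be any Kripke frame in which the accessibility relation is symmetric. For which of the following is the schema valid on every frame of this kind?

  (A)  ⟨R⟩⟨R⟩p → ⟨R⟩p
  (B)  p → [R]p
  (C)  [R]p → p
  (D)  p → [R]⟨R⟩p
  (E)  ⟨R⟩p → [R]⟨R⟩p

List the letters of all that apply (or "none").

D

(A) ⟨R⟩⟨R⟩p → ⟨R⟩p is the dual of axiom 4; it is valid on a frame exactly when R is transitive. Such an R need not be transitive, so not valid.
(B) p → [R]p is equivalent to ◇p→p; it holds exactly when R ⊆ identity. Such an R need not be a subset of the identity — not valid.
(C) [R]p → p is axiom T, which corresponds to reflexivity. Such an R need not be reflexive — not valid.
(D) axiom B: valid iff R is symmetric. Every such R is symmetric — valid.
(E) ⟨R⟩p → [R]⟨R⟩p is axiom 5; it is valid on a frame exactly when R is euclidean. Such an R need not be euclidean, so not valid.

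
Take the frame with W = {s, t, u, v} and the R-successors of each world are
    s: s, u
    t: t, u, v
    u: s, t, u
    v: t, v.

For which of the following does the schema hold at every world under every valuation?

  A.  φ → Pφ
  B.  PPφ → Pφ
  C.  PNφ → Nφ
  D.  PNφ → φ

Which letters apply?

A, D

R is reflexive: each world relates to itself.
R is symmetric: every R-edge is matched by its reverse.
R is not transitive: s R u and u R t but not s R t.
R is not euclidean: t R u and t R v but not u R v.
(A) φ → Pφ (the dual of axiom T) characterises the reflexive frames. R is reflexive — valid.
(B) the dual of axiom 4: valid iff R is transitive. R is not transitive — not valid.
(C) the dual of axiom 5: valid iff R is euclidean. R is not euclidean — not valid.
(D) PNφ → φ (the dual of axiom B) characterises the symmetric frames. R is symmetric — valid.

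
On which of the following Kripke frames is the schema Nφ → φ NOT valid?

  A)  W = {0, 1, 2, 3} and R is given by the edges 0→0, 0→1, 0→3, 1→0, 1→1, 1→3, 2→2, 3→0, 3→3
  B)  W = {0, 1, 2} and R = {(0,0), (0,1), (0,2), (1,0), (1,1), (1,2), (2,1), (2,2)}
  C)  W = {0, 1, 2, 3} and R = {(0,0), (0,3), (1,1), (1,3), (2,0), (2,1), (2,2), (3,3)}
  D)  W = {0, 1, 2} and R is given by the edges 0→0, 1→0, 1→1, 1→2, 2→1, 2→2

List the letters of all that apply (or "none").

none

The schema Nφ → φ is axiom T; it is valid on a frame iff R is reflexive.
(A) R is reflexive (each world relates to itself), so the schema is valid here.
(B) R is reflexive (each world relates to itself), so the schema is valid here.
(C) R is reflexive (each world relates to itself), so the schema is valid here.
(D) R is reflexive (each world relates to itself), so the schema is valid here.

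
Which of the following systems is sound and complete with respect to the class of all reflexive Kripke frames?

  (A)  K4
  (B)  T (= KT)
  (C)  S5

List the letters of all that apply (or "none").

B

(A) K4 is determined by the class of transitive frames.
(B) T (= KT) is determined by exactly this class.
(C) S5 is determined by the class of reflexive, symmetric, and transitive frames.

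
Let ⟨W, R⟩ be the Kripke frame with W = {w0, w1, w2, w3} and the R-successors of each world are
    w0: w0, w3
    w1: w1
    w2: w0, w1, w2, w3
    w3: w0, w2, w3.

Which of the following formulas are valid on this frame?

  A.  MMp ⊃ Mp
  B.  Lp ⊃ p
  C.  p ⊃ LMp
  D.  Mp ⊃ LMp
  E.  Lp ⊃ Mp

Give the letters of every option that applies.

R is reflexive: each world relates to itself.
R is not symmetric: w2 R w0 but not w0 R w2.
R is not transitive: w0 R w3 and w3 R w2 but not w0 R w2.
R is not euclidean: w2 R w0 and w2 R w1 but not w0 R w1.
R is serial: every world has an R-successor.
(A) MMp ⊃ Mp (the dual of axiom 4) characterises the transitive frames. R is not transitive — not valid.
(B) Lp ⊃ p (axiom T) characterises the reflexive frames. R is reflexive — valid.
(C) axiom B: valid iff R is symmetric. R is not symmetric — not valid.
(D) axiom 5: valid iff R is euclidean. R is not euclidean — not valid.
(E) Lp ⊃ Mp (axiom D) characterises the serial frames. R is serial — valid.

B, E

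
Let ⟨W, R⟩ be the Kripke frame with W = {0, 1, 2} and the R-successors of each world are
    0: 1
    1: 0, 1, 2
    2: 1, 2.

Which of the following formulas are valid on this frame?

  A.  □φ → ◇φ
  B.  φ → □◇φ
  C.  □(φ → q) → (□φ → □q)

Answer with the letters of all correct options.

A, B, C

R is symmetric: every R-edge is matched by its reverse.
R is serial: every world has an R-successor.
(A) □φ → ◇φ is axiom D; it is valid on a frame exactly when R is serial. R is serial, so valid.
(B) axiom B: valid iff R is symmetric. R is symmetric — valid.
(C) □(φ → q) → (□φ → □q) is the K axiom; it holds on all frames — valid.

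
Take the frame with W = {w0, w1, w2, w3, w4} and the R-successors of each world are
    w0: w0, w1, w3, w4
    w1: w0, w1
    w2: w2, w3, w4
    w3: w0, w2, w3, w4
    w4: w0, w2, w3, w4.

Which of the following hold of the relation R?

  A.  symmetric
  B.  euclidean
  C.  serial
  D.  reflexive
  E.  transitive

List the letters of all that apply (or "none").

(A) symmetric: every R-edge is matched by its reverse.
(B) not euclidean: w0 R w1 and w0 R w3 but not w1 R w3.
(C) serial: every world has an R-successor.
(D) reflexive: each world relates to itself.
(E) not transitive: w0 R w3 and w3 R w2 but not w0 R w2.

A, C, D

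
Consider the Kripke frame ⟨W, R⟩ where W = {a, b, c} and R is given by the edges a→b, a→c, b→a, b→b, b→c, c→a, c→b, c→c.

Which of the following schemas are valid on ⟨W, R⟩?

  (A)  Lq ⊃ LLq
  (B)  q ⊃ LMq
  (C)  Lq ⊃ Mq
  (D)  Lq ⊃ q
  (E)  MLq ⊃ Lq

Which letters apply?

B, C

R is not reflexive: not a R a.
R is symmetric: every R-edge is matched by its reverse.
R is not transitive: a R b and b R a but not a R a.
R is not euclidean: b R a and b R a but not a R a.
R is serial: every world has an R-successor.
(A) axiom 4: valid iff R is transitive. R is not transitive — not valid.
(B) axiom B: valid iff R is symmetric. R is symmetric — valid.
(C) Lq ⊃ Mq is axiom D, which corresponds to seriality. R is serial — valid.
(D) Lq ⊃ q is axiom T, which corresponds to reflexivity. R is not reflexive — not valid.
(E) the dual of axiom 5: valid iff R is euclidean. R is not euclidean — not valid.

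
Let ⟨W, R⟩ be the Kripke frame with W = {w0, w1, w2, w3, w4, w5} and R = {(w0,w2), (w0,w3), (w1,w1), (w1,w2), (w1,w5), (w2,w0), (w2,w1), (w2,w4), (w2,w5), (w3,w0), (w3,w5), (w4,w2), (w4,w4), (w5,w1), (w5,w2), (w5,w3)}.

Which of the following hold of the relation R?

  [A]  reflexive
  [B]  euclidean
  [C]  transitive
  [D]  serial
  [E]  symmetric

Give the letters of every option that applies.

(A) not reflexive: not w0 R w0.
(B) not euclidean: w0 R w2 and w0 R w3 but not w2 R w3.
(C) not transitive: w0 R w2 and w2 R w0 but not w0 R w0.
(D) serial: every world has an R-successor.
(E) symmetric: every R-edge is matched by its reverse.

D, E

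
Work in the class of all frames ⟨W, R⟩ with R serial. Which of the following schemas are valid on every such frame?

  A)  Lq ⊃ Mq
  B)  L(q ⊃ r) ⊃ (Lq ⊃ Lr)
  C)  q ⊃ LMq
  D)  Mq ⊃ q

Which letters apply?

A, B

(A) Lq ⊃ Mq is axiom D, which corresponds to seriality. Every such R is serial — valid.
(B) this is just K, valid on every normal frame.
(C) q ⊃ LMq is axiom B, which corresponds to symmetry. Such an R need not be symmetric — not valid.
(D) Mq ⊃ q (the converse of T) corresponds to R being a subset of the identity. Such an R need not be a subset of the identity, so not valid.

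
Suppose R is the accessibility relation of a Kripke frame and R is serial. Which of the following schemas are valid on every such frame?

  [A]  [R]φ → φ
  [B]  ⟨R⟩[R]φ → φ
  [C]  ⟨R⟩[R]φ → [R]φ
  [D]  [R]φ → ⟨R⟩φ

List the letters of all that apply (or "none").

(A) [R]φ → φ is axiom T, which corresponds to reflexivity. Such an R need not be reflexive — not valid.
(B) ⟨R⟩[R]φ → φ is the dual of axiom B, which corresponds to symmetry. Such an R need not be symmetric — not valid.
(C) ⟨R⟩[R]φ → [R]φ is the dual of axiom 5, which corresponds to the euclidean property. Such an R need not be euclidean — not valid.
(D) [R]φ → ⟨R⟩φ is axiom D; it is valid on a frame exactly when R is serial. Every such R is serial, so valid.

D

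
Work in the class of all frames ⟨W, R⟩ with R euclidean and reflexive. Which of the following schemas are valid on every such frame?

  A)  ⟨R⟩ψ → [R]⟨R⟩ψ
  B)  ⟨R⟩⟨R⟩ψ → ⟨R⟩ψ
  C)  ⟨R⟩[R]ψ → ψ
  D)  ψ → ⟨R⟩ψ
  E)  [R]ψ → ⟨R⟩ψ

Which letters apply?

A, B, C, D, E

A reflexive euclidean relation is also symmetric (from wRw and wRv the euclidean condition gives vRw) and hence transitive; it is an equivalence relation.
(A) ⟨R⟩ψ → [R]⟨R⟩ψ is axiom 5, which corresponds to the euclidean property. Every such R is euclidean — valid.
(B) ⟨R⟩⟨R⟩ψ → ⟨R⟩ψ (the dual of axiom 4) characterises the transitive frames. Every such R is transitive — valid.
(C) ⟨R⟩[R]ψ → ψ is the dual of axiom B, which corresponds to symmetry. Every such R is symmetric — valid.
(D) ψ → ⟨R⟩ψ is the dual of axiom T; it is valid on a frame exactly when R is reflexive. Every such R is reflexive, so valid.
(E) [R]ψ → ⟨R⟩ψ is axiom D, which corresponds to seriality. Every such R is serial — valid.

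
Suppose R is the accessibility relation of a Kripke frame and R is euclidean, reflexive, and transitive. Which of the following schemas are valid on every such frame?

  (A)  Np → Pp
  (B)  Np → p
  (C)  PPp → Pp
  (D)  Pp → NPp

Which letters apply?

A, B, C, D

A relation that is euclidean, reflexive, and transitive is also serial and symmetric.
(A) Np → Pp (axiom D) characterises the serial frames. Every such R is serial — valid.
(B) Np → p is axiom T; it is valid on a frame exactly when R is reflexive. Every such R is reflexive, so valid.
(C) PPp → Pp (the dual of axiom 4) characterises the transitive frames. Every such R is transitive — valid.
(D) Pp → NPp is axiom 5; it is valid on a frame exactly when R is euclidean. Every such R is euclidean, so valid.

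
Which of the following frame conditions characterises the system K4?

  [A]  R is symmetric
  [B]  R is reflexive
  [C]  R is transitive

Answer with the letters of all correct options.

(A) this class determines KB, not K4.
(B) this class determines T (= KT), not K4.
(C) K4 is sound and complete for exactly this class.

C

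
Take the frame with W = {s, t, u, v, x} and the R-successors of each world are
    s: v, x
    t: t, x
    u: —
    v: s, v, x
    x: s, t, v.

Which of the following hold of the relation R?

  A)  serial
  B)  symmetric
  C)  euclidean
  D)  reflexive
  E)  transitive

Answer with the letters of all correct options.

B

(A) not serial: u has no R-successor.
(B) symmetric: every R-edge is matched by its reverse.
(C) not euclidean: x R s and x R t but not s R t.
(D) not reflexive: not s R s.
(E) not transitive: s R v and v R s but not s R s.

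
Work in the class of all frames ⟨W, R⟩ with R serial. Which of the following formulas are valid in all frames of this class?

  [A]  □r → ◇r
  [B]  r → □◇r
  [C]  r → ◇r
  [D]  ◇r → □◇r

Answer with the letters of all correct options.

(A) □r → ◇r is axiom D, which corresponds to seriality. Every such R is serial — valid.
(B) r → □◇r is axiom B, which corresponds to symmetry. Such an R need not be symmetric — not valid.
(C) r → ◇r is the dual of axiom T; it is valid on a frame exactly when R is reflexive. Such an R need not be reflexive, so not valid.
(D) ◇r → □◇r is axiom 5; it is valid on a frame exactly when R is euclidean. Such an R need not be euclidean, so not valid.

A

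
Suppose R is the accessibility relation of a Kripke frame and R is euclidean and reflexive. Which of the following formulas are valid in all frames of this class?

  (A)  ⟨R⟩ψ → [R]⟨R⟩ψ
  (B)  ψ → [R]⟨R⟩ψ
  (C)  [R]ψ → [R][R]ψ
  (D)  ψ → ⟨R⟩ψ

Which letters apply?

A reflexive euclidean relation is also symmetric (from wRw and wRv the euclidean condition gives vRw) and hence transitive; it is an equivalence relation.
(A) ⟨R⟩ψ → [R]⟨R⟩ψ is axiom 5, which corresponds to the euclidean property. Every such R is euclidean — valid.
(B) axiom B: valid iff R is symmetric. Every such R is symmetric — valid.
(C) [R]ψ → [R][R]ψ is axiom 4; it is valid on a frame exactly when R is transitive. Every such R is transitive, so valid.
(D) the dual of axiom T: valid iff R is reflexive. Every such R is reflexive — valid.

A, B, C, D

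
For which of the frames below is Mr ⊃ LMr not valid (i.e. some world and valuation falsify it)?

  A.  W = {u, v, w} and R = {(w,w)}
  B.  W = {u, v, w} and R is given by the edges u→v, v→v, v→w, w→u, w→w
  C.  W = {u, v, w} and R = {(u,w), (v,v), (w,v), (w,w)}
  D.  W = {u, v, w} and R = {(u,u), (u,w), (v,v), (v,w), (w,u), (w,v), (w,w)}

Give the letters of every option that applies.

The schema Mr ⊃ LMr is axiom 5; it is valid on a frame iff R is euclidean.
(A) R is euclidean (any two R-successors of the same world are R-related), so the schema is valid here.
(B) R is not euclidean (v R w and v R v but not w R v), so the schema fails here.
(C) R is not euclidean (w R v and w R w but not v R w), so the schema fails here.
(D) R is not euclidean (w R u and w R v but not u R v), so the schema fails here.

B, C, D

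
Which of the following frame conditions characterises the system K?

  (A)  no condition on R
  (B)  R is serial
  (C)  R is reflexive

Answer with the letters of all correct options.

A

(A) K is sound and complete for exactly this class.
(B) this class determines D, not K.
(C) this class determines T (= KT), not K.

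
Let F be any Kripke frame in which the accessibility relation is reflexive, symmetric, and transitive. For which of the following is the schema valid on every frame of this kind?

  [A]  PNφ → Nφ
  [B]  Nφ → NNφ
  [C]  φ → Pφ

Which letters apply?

A relation that is reflexive, symmetric, and transitive is also euclidean and serial.
(A) PNφ → Nφ is the dual of axiom 5; it is valid on a frame exactly when R is euclidean. Every such R is euclidean, so valid.
(B) axiom 4: valid iff R is transitive. Every such R is transitive — valid.
(C) φ → Pφ is the dual of axiom T; it is valid on a frame exactly when R is reflexive. Every such R is reflexive, so valid.

A, B, C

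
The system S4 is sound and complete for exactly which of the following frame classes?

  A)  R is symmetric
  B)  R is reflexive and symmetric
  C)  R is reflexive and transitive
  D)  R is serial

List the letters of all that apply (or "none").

C

(A) this class determines KB, not S4.
(B) this class determines B (= KTB), not S4.
(C) S4 is sound and complete for exactly this class.
(D) this class determines D, not S4.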